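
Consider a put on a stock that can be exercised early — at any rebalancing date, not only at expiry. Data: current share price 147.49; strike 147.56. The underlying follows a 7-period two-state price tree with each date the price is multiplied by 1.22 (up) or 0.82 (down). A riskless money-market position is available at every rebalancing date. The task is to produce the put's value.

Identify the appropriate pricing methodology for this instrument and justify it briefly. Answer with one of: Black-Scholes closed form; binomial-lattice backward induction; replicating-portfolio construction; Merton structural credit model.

Key observation: the exercise right at every one of the 7 steps is what matters: each node needs max(147.56 − S, continuation), which only the stepwise tree valuation starting from spot 147.49 delivers.

framework: binomial-lattice backward induction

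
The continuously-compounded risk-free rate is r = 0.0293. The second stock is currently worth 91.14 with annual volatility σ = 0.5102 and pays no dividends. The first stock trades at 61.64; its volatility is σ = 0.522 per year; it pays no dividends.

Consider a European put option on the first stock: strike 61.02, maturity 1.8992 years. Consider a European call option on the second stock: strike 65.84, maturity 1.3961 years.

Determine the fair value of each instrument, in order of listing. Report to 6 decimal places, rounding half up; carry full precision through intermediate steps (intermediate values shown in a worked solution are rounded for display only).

price(the first stock put K=61.02) = 14.870469
price(the second stock call K=65.84) = 35.380994

[the first stock put K=61.02]
σ√T = 0.522·√1.8992 = 0.719376
d₁ = (ln(S/K) + (r+σ²/2)T) / (σ√T) = (ln(61.64/61.02) + (0.0293+0.522²/2)·1.8992) / 0.719376 = (0.010109 + 0.314397) / 0.719376 = 0.451095
d₂ = d₁ − σ√T = 0.451095 − 0.719376 = -0.268281
e^{−rT} = 0.945873
N(−d₁) = 0.325961,  N(−d₂) = 0.605759
price = K·e^{−rT}·N(−d₂) − S·N(−d₁) = 34.962681 − 20.092212 = 14.870469
[the second stock call K=65.84]
σ√T = 0.5102·√1.3961 = 0.602835
d₁ = (ln(S/K) + (r+σ²/2)T) / (σ√T) = (ln(91.14/65.84) + (0.0293+0.5102²/2)·1.3961) / 0.602835 = (0.325169 + 0.222611) / 0.602835 = 0.908673
d₂ = d₁ − σ√T = 0.908673 − 0.602835 = 0.305838
e^{−rT} = 0.959920
N(d₁) = 0.818239,  N(d₂) = 0.620136
price = S·N(d₁) − K·e^{−rT}·N(d₂) = 74.574267 − 39.193273 = 35.380994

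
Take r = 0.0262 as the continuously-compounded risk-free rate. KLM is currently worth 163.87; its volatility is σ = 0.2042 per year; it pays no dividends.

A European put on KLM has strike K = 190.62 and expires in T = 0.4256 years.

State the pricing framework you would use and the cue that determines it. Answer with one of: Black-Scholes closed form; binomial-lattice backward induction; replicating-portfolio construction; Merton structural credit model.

framework: Black-Scholes closed form

Key observation: a European claim on KLM (strike 190.62) — a lognormal (GBM) underlying with constant rate and volatility — has an exact closed-form value; no lattice or capital structure is involved.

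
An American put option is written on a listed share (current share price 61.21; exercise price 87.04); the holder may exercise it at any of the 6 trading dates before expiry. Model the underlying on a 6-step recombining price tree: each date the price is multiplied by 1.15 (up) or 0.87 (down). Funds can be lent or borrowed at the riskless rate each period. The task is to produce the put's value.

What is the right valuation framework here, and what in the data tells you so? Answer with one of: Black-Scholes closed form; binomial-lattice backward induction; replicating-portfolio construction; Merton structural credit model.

framework: binomial-lattice backward induction

Key observation: the exercise right at every one of the 6 steps is what matters: each node needs max(87.04 − S, continuation), which only the stepwise tree valuation starting from spot 61.21 delivers.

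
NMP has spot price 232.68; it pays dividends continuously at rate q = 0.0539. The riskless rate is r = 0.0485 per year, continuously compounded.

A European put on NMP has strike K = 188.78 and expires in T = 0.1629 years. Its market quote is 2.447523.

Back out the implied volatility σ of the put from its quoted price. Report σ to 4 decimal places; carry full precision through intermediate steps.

At σ = 0.4553 the Black–Scholes value reproduces the quote:
σ√T = 0.4553·√0.1629 = 0.183763
d₁ = (ln(S/K) + (r−q+σ²/2)T) / (σ√T) = (ln(232.68/188.78) + (0.0485−0.0539+0.4553²/2)·0.1629) / 0.183763 = (0.209082 + 0.016005) / 0.183763 = 1.224874
d₂ = d₁ − σ√T = 1.224874 − 0.183763 = 1.041111
e^{−rT} = 0.992130
e^{−qT} = 0.991258
N(−d₁) = 0.110311,  N(−d₂) = 0.148912
V = K·e^{−rT}·N(−d₂) − S·e^{−qT}·N(−d₁) = 27.890390 − 25.442867 = 2.447523 (matching the quote); vega is positive throughout, so no other σ reproduces this price

sigma = 0.4553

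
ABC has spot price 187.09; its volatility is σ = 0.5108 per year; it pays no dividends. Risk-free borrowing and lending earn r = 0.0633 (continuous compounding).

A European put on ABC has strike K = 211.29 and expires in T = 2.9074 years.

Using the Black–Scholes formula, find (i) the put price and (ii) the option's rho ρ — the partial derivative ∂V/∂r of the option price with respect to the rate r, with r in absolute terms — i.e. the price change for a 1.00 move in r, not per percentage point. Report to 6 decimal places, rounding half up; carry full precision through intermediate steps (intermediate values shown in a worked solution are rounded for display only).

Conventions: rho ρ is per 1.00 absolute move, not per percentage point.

price = 55.592741
ρ = -328.095819

σ√T = 0.5108·√2.9074 = 0.870970
d₁ = (ln(S/K) + (r+σ²/2)T) / (σ√T) = (ln(187.09/211.29) + (0.0633+0.5108²/2)·2.9074) / 0.870970 = (-0.121642 + 0.563333) / 0.870970 = 0.507125
d₂ = d₁ − σ√T = 0.507125 − 0.870970 = -0.363845
e^{−rT} = 0.831904
N(−d₁) = 0.306033,  N(−d₂) = 0.642013
Put price V = K·e^{−rT}·N(−d₂) − S·N(−d₁) = 112.848531 − 57.255790 = 55.592741
ρ = −K·T·e^{−rT}·N(−d₂) = -328.095819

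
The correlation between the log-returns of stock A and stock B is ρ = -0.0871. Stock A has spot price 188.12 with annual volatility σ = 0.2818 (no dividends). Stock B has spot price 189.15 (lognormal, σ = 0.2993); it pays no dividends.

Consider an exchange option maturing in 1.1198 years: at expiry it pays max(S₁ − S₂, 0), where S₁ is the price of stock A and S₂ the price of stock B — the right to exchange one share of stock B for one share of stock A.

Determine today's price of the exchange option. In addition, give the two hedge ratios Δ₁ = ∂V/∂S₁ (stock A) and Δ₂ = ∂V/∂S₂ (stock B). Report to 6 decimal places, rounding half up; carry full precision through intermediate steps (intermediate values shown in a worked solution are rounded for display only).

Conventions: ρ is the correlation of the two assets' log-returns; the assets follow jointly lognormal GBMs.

exchange price = 33.327319
Δ1 = 0.585009
Δ2 = -0.405629

σ_eff = √(σ₁² + σ₂² − 2ρσ₁σ₂) = √(0.2818² + 0.2993² − 2·-0.0871·0.2818·0.2993) = 0.428584
d₁ = (ln(S₁/S₂) + (q₂ − q₁ + σ_eff²/2)T) / (σ_eff√T) = (ln(188.12/189.15) + (0.0 − 0.0 + 0.091842)·1.1198) / 0.453530 = 0.214726
d₂ = d₁ − σ_eff√T = 0.214726 − 0.453530 = -0.238805
N(d₁) = 0.585009,  N(d₂) = 0.405629
V = S₁·e^{−q₁T}·N(d₁) − S₂·e^{−q₂T}·N(d₂) = 110.051958 − 76.724639 = 33.327319
Key observation: r never enters — measured in units of stock B, the claim is a call on S₁/S₂ struck at 1, so only the dividend yields and σ_eff matter.
Δ₁ = e^{−q₁T}·N(d₁) = 0.585009;  Δ₂ = −e^{−q₂T}·N(d₂) = -0.405629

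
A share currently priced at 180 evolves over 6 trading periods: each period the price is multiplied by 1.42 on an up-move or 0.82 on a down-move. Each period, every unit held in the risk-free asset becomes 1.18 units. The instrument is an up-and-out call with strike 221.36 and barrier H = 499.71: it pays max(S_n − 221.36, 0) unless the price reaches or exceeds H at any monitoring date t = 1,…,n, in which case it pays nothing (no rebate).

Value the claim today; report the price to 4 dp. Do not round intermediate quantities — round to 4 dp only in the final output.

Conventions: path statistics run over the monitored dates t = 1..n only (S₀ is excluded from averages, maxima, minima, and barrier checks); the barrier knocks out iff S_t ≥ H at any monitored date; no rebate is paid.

Set p* = 0.6000 (from d < R < u); the path-dependent value is the discounted p*-expectation over all price paths.
Enumerate all 2^6 = 64 price paths (U = up ×1.42, D = down ×0.82); each path with k up-moves has probability p*^k·(1−p*)^(6−k).
DDDDDD: M=147.6000, payoff=0.0000, prob=0.004096
UDDDDD: M=255.6000, payoff=0.0000, prob=0.006144
DUDDDD: M=209.5920, payoff=0.0000, prob=0.006144
UUDDDD: M=362.9520, payoff=0.0000, prob=0.009216
DDUDDD: M=171.8654, payoff=0.0000, prob=0.006144
UDUDDD: M=297.6206, payoff=0.0000, prob=0.009216
DUUDDD: M=297.6206, payoff=0.0000, prob=0.009216
UUUDDD: M=515.3918, payoff=0.0000, prob=0.013824
DDDUDD: M=147.6000, payoff=0.0000, prob=0.006144
UDDUDD: M=255.6000, payoff=0.0000, prob=0.009216
DUDUDD: M=244.0489, payoff=0.0000, prob=0.009216
UUDUDD: M=422.6213, payoff=62.8106, prob=0.013824
DDUUDD: M=244.0489, payoff=0.0000, prob=0.009216
UDUUDD: M=422.6213, payoff=62.8106, prob=0.013824
DUUUDD: M=422.6213, payoff=62.8106, prob=0.013824
UUUUDD: M=731.8564, payoff=0.0000, prob=0.020736
DDDDUD: M=147.6000, payoff=0.0000, prob=0.006144
UDDDUD: M=255.6000, payoff=0.0000, prob=0.009216
DUDDUD: M=209.5920, payoff=0.0000, prob=0.009216
UUDDUD: M=362.9520, payoff=62.8106, prob=0.013824
DDUDUD: M=200.1201, payoff=0.0000, prob=0.009216
UDUDUD: M=346.5495, payoff=62.8106, prob=0.013824
DUUDUD: M=346.5495, payoff=62.8106, prob=0.013824
UUUDUD: M=600.1223, payoff=0.0000, prob=0.020736
DDDUUD: M=200.1201, payoff=0.0000, prob=0.009216
UDDUUD: M=346.5495, payoff=62.8106, prob=0.013824
DUDUUD: M=346.5495, payoff=62.8106, prob=0.013824
UUDUUD: M=600.1223, payoff=0.0000, prob=0.020736
DDUUUD: M=346.5495, payoff=62.8106, prob=0.013824
UDUUUD: M=600.1223, payoff=0.0000, prob=0.020736
DUUUUD: M=600.1223, payoff=0.0000, prob=0.020736
UUUUUD: M=1039.2361, payoff=0.0000, prob=0.031104
DDDDDU: M=147.6000, payoff=0.0000, prob=0.006144
UDDDDU: M=255.6000, payoff=0.0000, prob=0.009216
DUDDDU: M=209.5920, payoff=0.0000, prob=0.009216
UUDDDU: M=362.9520, payoff=62.8106, prob=0.013824
DDUDDU: M=171.8654, payoff=0.0000, prob=0.009216
UDUDDU: M=297.6206, payoff=62.8106, prob=0.013824
DUUDDU: M=297.6206, payoff=62.8106, prob=0.013824
UUUDDU: M=515.3918, payoff=0.0000, prob=0.020736
DDDUDU: M=164.0985, payoff=0.0000, prob=0.009216
UDDUDU: M=284.1706, payoff=62.8106, prob=0.013824
DUDUDU: M=284.1706, payoff=62.8106, prob=0.013824
UUDUDU: M=492.1003, payoff=270.7403, prob=0.020736
DDUUDU: M=284.1706, payoff=62.8106, prob=0.013824
UDUUDU: M=492.1003, payoff=270.7403, prob=0.020736
DUUUDU: M=492.1003, payoff=270.7403, prob=0.020736
UUUUDU: M=852.1736, payoff=0.0000, prob=0.031104
DDDDUU: M=164.0985, payoff=0.0000, prob=0.009216
UDDDUU: M=284.1706, payoff=62.8106, prob=0.013824
DUDDUU: M=284.1706, payoff=62.8106, prob=0.013824
UUDDUU: M=492.1003, payoff=270.7403, prob=0.020736
DDUDUU: M=284.1706, payoff=62.8106, prob=0.013824
UDUDUU: M=492.1003, payoff=270.7403, prob=0.020736
DUUDUU: M=492.1003, payoff=270.7403, prob=0.020736
UUUDUU: M=852.1736, payoff=0.0000, prob=0.031104
DDDUUU: M=284.1706, payoff=62.8106, prob=0.013824
UDDUUU: M=492.1003, payoff=270.7403, prob=0.020736
DUDUUU: M=492.1003, payoff=270.7403, prob=0.020736
UUDUUU: M=852.1736, payoff=0.0000, prob=0.031104
DDUUUU: M=492.1003, payoff=270.7403, prob=0.020736
UDUUUU: M=852.1736, payoff=0.0000, prob=0.031104
DUUUUU: M=852.1736, payoff=0.0000, prob=0.031104
UUUUUU: M=1475.7153, payoff=0.0000, prob=0.046656
Price = Σ prob·payoff / R^6 = 67.024201 / 2.699554 = 24.8279

price = 24.8279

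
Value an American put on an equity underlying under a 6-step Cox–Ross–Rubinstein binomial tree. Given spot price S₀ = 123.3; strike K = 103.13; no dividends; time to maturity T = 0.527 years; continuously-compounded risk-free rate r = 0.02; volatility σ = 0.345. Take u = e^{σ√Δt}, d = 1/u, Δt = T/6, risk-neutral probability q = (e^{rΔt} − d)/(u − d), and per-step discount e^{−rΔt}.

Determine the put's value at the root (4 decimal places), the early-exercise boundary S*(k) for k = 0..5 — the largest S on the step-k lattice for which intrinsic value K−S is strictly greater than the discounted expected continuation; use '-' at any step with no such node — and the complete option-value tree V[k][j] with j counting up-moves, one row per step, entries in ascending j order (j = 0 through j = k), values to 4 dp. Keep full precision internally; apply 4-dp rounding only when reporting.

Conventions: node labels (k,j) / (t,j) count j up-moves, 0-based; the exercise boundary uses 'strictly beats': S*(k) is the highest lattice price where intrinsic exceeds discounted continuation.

price = 3.6353
boundary = - - - - 81.9111 90.7293
tree:
3.6353
5.8861 1.2396
9.3246 2.2276 0.1867
14.3517 3.9786 0.3619 0.0000
21.2189 7.0546 0.7012 0.0000 0.0000
29.1801 12.4007 1.3588 0.0000 0.0000 0.0000
36.3675 21.2189 2.6331 0.0000 0.0000 0.0000 0.0000

Δt=0.08783, u=1.10766, d=0.90281, q=0.48304, disc=e^(-rΔt)=0.99824
k=6 terminal: V=max(K-S,0) → 36.3675 21.2189 2.6331 0.0000 0.0000 0.0000 0.0000
k=5: j=0 S=73.9499 intr=29.1801 cont=28.9991 V=29.1801[EX]; j=1 S=90.7293 intr=12.4007 cont=12.2197 V=12.4007[EX]; j=2 S=111.3161 intr=0.0000 cont=1.3588 V=1.3588[hold]; j=3 S=136.5741 intr=0.0000 cont=0.0000 V=0.0000[hold]; j=4 S=167.5631 intr=0.0000 cont=0.0000 V=0.0000[hold]; j=5 S=205.5837 intr=0.0000 cont=0.0000 V=0.0000[hold]  S*(5)=90.7293
k=4: j=0 S=81.9111 intr=21.2189 cont=21.0379 V=21.2189[EX]; j=1 S=100.4969 intr=2.6331 cont=7.0546 V=7.0546[hold]; j=2 S=123.3000 intr=0.0000 cont=0.7012 V=0.7012[hold]; j=3 S=151.2771 intr=0.0000 cont=0.0000 V=0.0000[hold]; j=4 S=185.6024 intr=0.0000 cont=0.0000 V=0.0000[hold]  S*(4)=81.9111
k=3: j=0 S=90.7293 intr=12.4007 cont=14.3517 V=14.3517[hold]; j=1 S=111.3161 intr=0.0000 cont=3.9786 V=3.9786[hold]; j=2 S=136.5741 intr=0.0000 cont=0.3619 V=0.3619[hold]; j=3 S=167.5631 intr=0.0000 cont=0.0000 V=0.0000[hold]  S*(3)=-
k=2: j=0 S=100.4969 intr=2.6331 cont=9.3246 V=9.3246[hold]; j=1 S=123.3000 intr=0.0000 cont=2.2276 V=2.2276[hold]; j=2 S=151.2771 intr=0.0000 cont=0.1867 V=0.1867[hold]  S*(2)=-
k=1: j=0 S=111.3161 intr=0.0000 cont=5.8861 V=5.8861[hold]; j=1 S=136.5741 intr=0.0000 cont=1.2396 V=1.2396[hold]  S*(1)=-
k=0: j=0 S=123.3000 intr=0.0000 cont=3.6353 V=3.6353[hold]  S*(0)=-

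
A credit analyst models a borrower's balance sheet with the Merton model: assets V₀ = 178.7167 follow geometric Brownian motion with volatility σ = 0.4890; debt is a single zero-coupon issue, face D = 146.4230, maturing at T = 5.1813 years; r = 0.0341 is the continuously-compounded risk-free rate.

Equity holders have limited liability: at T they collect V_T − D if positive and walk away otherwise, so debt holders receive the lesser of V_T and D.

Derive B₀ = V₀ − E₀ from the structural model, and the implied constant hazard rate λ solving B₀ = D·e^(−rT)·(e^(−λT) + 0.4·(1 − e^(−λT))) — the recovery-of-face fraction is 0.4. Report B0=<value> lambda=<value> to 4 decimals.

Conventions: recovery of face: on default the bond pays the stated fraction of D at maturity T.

B0=83.8954 lambda=0.1446

Equity is a call on the firm's assets struck at D = 146.4230:
d₁ = [ln(V₀/D) + (r + σ²/2)T] / (σ√T)
   = [ln(178.7167/146.4230) + (0.0341 + 0.5·0.4890²)·5.1813] / (0.4890·√5.1813)
   = [0.199302 + 0.796161] / 1.113085 = 0.894328
d₂ = d₁ − σ√T = 0.894328 − 1.113085 = -0.218756
N(d₁) = 0.814427,  N(d₂) = 0.413420,  e^(−rT) = 0.838046
E₀ = V₀·N(d₁) − D·e^(−rT)·N(d₂)
   = 178.7167·0.814427 − 146.4230·0.838046·0.413420 = 94.821257
B₀ = V₀ − E₀ = 178.7167 − 94.821257 = 83.895443
e^(−λT) = (B₀·e^(rT)/D − 0.4)/(1 − 0.4) = (83.8954·1.193252/146.4230 − 0.4)/0.6 = 0.47282134
λ = −ln(0.47282134)/5.1813 = 0.144566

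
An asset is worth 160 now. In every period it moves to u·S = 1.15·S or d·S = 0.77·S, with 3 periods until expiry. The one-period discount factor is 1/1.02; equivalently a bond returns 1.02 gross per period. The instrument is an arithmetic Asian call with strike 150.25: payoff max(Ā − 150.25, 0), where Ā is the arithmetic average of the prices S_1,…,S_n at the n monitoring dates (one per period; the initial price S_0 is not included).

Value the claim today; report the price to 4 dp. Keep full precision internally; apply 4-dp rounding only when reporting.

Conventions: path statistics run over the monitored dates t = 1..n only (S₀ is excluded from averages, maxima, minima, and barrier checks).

price = 23.6063

Under the martingale measure an up-move has probability p* = 0.6579; value the claim as the probability-weighted average of per-path payoffs, discounted 3 periods at R = 1.02.
Enumerate all 2^3 = 8 price paths (U = up ×1.15, D = down ×0.77); each path with k up-moves has probability p*^k·(1−p*)^(3−k).
DDD: Ā=97.0364, payoff=0.0000, prob=0.040039
UDD: Ā=144.9245, payoff=0.0000, prob=0.076997
DUD: Ā=124.6579, payoff=0.0000, prob=0.076997
UUD: Ā=186.1773, payoff=35.9273, prob=0.148072
DDU: Ā=109.0525, payoff=0.0000, prob=0.076997
UDU: Ā=162.8707, payoff=12.6207, prob=0.148072
DUU: Ā=142.6040, payoff=0.0000, prob=0.148072
UUU: Ā=212.9800, payoff=62.7300, prob=0.284754
Price = Σ prob·payoff / R^3 = 25.051187 / 1.061208 = 23.6063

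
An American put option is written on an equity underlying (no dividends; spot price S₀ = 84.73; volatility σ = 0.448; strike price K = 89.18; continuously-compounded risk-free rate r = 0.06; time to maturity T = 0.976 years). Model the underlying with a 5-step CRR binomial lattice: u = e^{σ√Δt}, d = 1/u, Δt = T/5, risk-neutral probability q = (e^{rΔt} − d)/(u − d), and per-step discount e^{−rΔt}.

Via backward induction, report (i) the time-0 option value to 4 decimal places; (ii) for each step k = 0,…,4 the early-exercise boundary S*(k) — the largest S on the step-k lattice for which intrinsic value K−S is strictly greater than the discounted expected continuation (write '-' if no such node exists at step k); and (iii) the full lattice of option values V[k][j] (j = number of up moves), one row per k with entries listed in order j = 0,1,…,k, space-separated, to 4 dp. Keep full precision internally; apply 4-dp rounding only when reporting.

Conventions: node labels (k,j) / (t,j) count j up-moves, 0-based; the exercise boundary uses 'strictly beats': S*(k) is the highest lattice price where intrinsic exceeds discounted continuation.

price = 15.6240
boundary = - - 57.0315 46.7901 57.0315
tree:
15.6240
22.8800 8.1542
32.1485 13.4102 2.6659
42.3899 21.3098 5.1895 0.0000
50.7923 32.1485 10.1022 0.0000 0.0000
57.6857 42.3899 19.6654 0.0000 0.0000 0.0000

params: Δt=0.19520 u=1.21888 d=0.82042 q=0.48024 e^(-rΔt)=0.98836
t_5 payoffs: 57.6857 42.3899 19.6654 0.0000 0.0000 0.0000
t_4: node(4,0) S=38.3877 payoff=50.7923 vs cont=49.7539 → 50.7923 [stop]  node(4,1) S=57.0315 payoff=32.1485 vs cont=31.1101 → 32.1485 [stop]  node(4,2) S=84.7300 payoff=4.4500 vs cont=10.1022 → 10.1022 [wait]  node(4,3) S=125.8808 payoff=0.0000 vs cont=0.0000 → 0.0000 [wait]  node(4,4) S=187.0173 payoff=0.0000 vs cont=0.0000 → 0.0000 [wait]  ⇒ S*(4)=57.0315
t_3: node(3,0) S=46.7901 payoff=42.3899 vs cont=41.3515 → 42.3899 [stop]  node(3,1) S=69.5146 payoff=19.6654 vs cont=21.3098 → 21.3098 [wait]  node(3,2) S=103.2758 payoff=0.0000 vs cont=5.1895 → 5.1895 [wait]  node(3,3) S=153.4337 payoff=0.0000 vs cont=0.0000 → 0.0000 [wait]  ⇒ S*(3)=46.7901
t_2: node(2,0) S=57.0315 payoff=32.1485 vs cont=31.8906 → 32.1485 [stop]  node(2,1) S=84.7300 payoff=4.4500 vs cont=13.4102 → 13.4102 [wait]  node(2,2) S=125.8808 payoff=0.0000 vs cont=2.6659 → 2.6659 [wait]  ⇒ S*(2)=57.0315
t_1: node(1,0) S=69.5146 payoff=19.6654 vs cont=22.8800 → 22.8800 [wait]  node(1,1) S=103.2758 payoff=0.0000 vs cont=8.1542 → 8.1542 [wait]  ⇒ S*(1)=-
t_0: node(0,0) S=84.7300 payoff=4.4500 vs cont=15.6240 → 15.6240 [wait]  ⇒ S*(0)=-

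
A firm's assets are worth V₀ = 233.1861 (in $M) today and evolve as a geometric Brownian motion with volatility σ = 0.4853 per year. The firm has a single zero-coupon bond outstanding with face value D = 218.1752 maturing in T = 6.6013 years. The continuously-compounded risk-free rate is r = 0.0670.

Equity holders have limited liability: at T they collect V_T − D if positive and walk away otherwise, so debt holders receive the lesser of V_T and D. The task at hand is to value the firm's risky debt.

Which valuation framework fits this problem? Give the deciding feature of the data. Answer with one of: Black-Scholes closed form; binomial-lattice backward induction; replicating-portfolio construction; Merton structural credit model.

framework: Merton structural credit model

Key observation: the data describe a firm's assets (V₀ = 233.1861, GBM) and a single zero-coupon debt of face 218.1752, so credit quantities follow from equity-as-call in the structural model.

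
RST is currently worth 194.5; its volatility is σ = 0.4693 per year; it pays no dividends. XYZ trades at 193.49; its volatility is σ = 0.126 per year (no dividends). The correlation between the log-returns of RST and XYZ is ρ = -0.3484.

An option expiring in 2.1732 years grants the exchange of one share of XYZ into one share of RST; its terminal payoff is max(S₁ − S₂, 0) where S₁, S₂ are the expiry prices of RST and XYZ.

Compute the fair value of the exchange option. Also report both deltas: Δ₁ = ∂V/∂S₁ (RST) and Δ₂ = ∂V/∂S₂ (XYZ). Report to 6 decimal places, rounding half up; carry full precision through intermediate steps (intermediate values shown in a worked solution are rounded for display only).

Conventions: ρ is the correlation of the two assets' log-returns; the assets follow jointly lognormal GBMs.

exchange price = 59.112713
Δ1 = 0.653530
Δ2 = -0.351433

σ_eff = √(σ₁² + σ₂² − 2ρσ₁σ₂) = √(0.4693² + 0.126² − 2·-0.3484·0.4693·0.126) = 0.526613
d₁ = (ln(S₁/S₂) + (q₂ − q₁ + σ_eff²/2)T) / (σ_eff√T) = (ln(194.5/193.49) + (0.0 − 0.0 + 0.138661)·2.1732) / 0.776322 = 0.394867
d₂ = d₁ − σ_eff√T = 0.394867 − 0.776322 = -0.381454
N(d₁) = 0.653530,  N(d₂) = 0.351433
V = S₁·e^{−q₁T}·N(d₁) − S₂·e^{−q₂T}·N(d₂) = 127.111497 − 67.998784 = 59.112713
Key observation: pricing in XYZ-units makes this a unit-strike call on the ratio S₁/S₂ — the risk-free rate cancels and cannot affect the value.
Δ₁ = e^{−q₁T}·N(d₁) = 0.653530;  Δ₂ = −e^{−q₂T}·N(d₂) = -0.351433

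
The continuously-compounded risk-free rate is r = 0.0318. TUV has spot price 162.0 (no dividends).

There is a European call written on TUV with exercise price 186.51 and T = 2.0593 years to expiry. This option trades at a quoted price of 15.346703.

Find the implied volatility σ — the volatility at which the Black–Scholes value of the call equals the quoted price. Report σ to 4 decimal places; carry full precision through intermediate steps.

At σ = 0.2198 the Black–Scholes value reproduces the quote:
σ√T = 0.2198·√2.0593 = 0.315419
d₁ = (ln(S/K) + (r+σ²/2)T) / (σ√T) = (ln(162.0/186.51) + (0.0318+0.2198²/2)·2.0593) / 0.315419 = (-0.140889 + 0.115230) / 0.315419 = -0.081347
d₂ = d₁ − σ√T = -0.081347 − 0.315419 = -0.396765
e^{−rT} = 0.936612
N(d₁) = 0.467583,  N(d₂) = 0.345770
V = S·N(d₁) − K·e^{−rT}·N(d₂) = 75.748462 − 60.401759 = 15.346703 (equal to the quote); since ∂V/∂σ > 0 for all σ, the implied volatility is unique

sigma = 0.2198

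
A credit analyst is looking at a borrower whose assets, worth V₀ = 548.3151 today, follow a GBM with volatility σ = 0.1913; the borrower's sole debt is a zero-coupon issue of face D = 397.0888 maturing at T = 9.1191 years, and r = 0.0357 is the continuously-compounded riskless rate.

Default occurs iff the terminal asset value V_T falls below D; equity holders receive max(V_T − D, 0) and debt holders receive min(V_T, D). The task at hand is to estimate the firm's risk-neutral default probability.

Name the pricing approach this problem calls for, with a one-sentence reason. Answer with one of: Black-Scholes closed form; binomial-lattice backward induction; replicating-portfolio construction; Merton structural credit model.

Key observation: with the firm-asset dynamics (V₀ = 548.3151) and a single zero-coupon liability of face 397.0888 given, debt value, spread, and default probability all derive from the option view of the balance sheet.

framework: Merton structural credit model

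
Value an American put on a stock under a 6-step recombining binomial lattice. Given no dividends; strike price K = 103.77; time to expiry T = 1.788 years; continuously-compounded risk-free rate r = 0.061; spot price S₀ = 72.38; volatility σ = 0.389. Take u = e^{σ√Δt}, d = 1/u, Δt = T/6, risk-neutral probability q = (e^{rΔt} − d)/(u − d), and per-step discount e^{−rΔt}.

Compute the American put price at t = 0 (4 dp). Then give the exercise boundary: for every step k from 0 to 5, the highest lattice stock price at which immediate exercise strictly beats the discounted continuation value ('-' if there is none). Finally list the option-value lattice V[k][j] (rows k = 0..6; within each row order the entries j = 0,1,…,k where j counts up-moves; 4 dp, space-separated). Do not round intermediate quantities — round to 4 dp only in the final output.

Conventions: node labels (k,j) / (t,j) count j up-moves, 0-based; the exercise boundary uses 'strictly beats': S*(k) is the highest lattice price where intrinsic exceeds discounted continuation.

Δt=0.29800  u=1.23658  d=0.80868  q=0.48998  discount=0.98199
step 6 (expiry): payoffs max(K−S,0) = 83.5269 72.8155 56.4362 31.3900 0.0000 0.0000 0.0000
step 5: (k=5,j=0): S=25.0323, K−S=78.7377, hold=76.8684 ⇒ V=78.7377 exercise | (k=5,j=1): S=38.2779, K−S=65.4921, hold=63.6228 ⇒ V=65.4921 exercise | (k=5,j=2): S=58.5322, K−S=45.2378, hold=43.3685 ⇒ V=45.2378 exercise | (k=5,j=3): S=89.5039, K−S=14.2661, hold=15.7211 ⇒ V=15.7211 continue | (k=5,j=4): S=136.8640, K−S=0.0000, hold=0.0000 ⇒ V=0.0000 continue | (k=5,j=5): S=209.2843, K−S=0.0000, hold=0.0000 ⇒ V=0.0000 continue  boundary S*=58.5322
step 4: (k=4,j=0): S=30.9545, K−S=72.8155, hold=70.9462 ⇒ V=72.8155 exercise | (k=4,j=1): S=47.3338, K−S=56.4362, hold=54.5669 ⇒ V=56.4362 exercise | (k=4,j=2): S=72.3800, K−S=31.3900, hold=30.2208 ⇒ V=31.3900 exercise | (k=4,j=3): S=110.6791, K−S=0.0000, hold=7.8736 ⇒ V=7.8736 continue | (k=4,j=4): S=169.2439, K−S=0.0000, hold=0.0000 ⇒ V=0.0000 continue  boundary S*=72.3800
step 3: (k=3,j=0): S=38.2779, K−S=65.4921, hold=63.6228 ⇒ V=65.4921 exercise | (k=3,j=1): S=58.5322, K−S=45.2378, hold=43.3685 ⇒ V=45.2378 exercise | (k=3,j=2): S=89.5039, K−S=14.2661, hold=19.5096 ⇒ V=19.5096 continue | (k=3,j=3): S=136.8640, K−S=0.0000, hold=3.9434 ⇒ V=3.9434 continue  boundary S*=58.5322
step 2: (k=2,j=0): S=47.3338, K−S=56.4362, hold=54.5669 ⇒ V=56.4362 exercise | (k=2,j=1): S=72.3800, K−S=31.3900, hold=32.0436 ⇒ V=32.0436 continue | (k=2,j=2): S=110.6791, K−S=0.0000, hold=11.6684 ⇒ V=11.6684 continue  boundary S*=47.3338
step 1: (k=1,j=0): S=58.5322, K−S=45.2378, hold=43.6830 ⇒ V=45.2378 exercise | (k=1,j=1): S=89.5039, K−S=14.2661, hold=21.6628 ⇒ V=21.6628 continue  boundary S*=58.5322
step 0: (k=0,j=0): S=72.3800, K−S=31.3900, hold=33.0797 ⇒ V=33.0797 continue  boundary S*=-

price = 33.0797
boundary = - 58.5322 47.3338 58.5322 72.3800 58.5322
tree:
33.0797
45.2378 21.6628
56.4362 32.0436 11.6684
65.4921 45.2378 19.5096 3.9434
72.8155 56.4362 31.3900 7.8736 0.0000
78.7377 65.4921 45.2378 15.7211 0.0000 0.0000
83.5269 72.8155 56.4362 31.3900 0.0000 0.0000 0.0000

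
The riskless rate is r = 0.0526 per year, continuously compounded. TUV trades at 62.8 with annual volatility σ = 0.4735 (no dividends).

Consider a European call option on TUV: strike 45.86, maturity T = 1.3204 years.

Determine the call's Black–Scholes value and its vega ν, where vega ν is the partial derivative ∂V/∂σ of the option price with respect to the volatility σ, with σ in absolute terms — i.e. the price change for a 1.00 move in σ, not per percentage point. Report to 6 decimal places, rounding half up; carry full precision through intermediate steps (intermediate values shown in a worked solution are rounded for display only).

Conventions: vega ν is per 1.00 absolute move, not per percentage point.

price = 23.927047
ν = 17.854611

σ√T = 0.4735·√1.3204 = 0.544093
d₁ = (ln(S/K) + (r+σ²/2)T) / (σ√T) = (ln(62.8/45.86) + (0.0526+0.4735²/2)·1.3204) / 0.544093 = (0.314362 + 0.217471) / 0.544093 = 0.977468
d₂ = d₁ − σ√T = 0.977468 − 0.544093 = 0.433376
e^{−rT} = 0.932904
N(d₁) = 0.835831,  N(d₂) = 0.667629
Call price V = S·N(d₁) − K·e^{−rT}·N(d₂) = 52.490206 − 28.563159 = 23.927047
φ(d₁) = (1/√(2π))·e^{−d₁²/2} = 0.247422
ν = S·φ(d₁)·√T = 17.854611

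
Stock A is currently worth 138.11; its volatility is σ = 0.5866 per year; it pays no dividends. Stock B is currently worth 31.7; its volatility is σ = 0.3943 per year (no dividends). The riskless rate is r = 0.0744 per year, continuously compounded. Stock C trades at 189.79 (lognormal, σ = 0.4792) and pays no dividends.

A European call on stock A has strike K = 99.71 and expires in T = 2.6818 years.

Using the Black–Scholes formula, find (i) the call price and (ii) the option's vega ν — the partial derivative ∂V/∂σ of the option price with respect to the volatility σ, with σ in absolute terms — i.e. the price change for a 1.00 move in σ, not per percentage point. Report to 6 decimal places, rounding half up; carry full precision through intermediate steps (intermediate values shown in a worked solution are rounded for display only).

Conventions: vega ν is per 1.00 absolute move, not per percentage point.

price = 74.090033
ν = 53.241211

σ√T = 0.5866·√2.6818 = 0.960628
d₁ = (ln(S/K) + (r+σ²/2)T) / (σ√T) = (ln(138.11/99.71) + (0.0744+0.5866²/2)·2.6818) / 0.960628 = (0.325784 + 0.660929) / 0.960628 = 1.027155
d₂ = d₁ − σ√T = 1.027155 − 0.960628 = 0.066527
e^{−rT} = 0.819119
N(d₁) = 0.847826,  N(d₂) = 0.526521
Call price V = S·N(d₁) − K·e^{−rT}·N(d₂) = 117.093272 − 43.003239 = 74.090033
φ(d₁) = (1/√(2π))·e^{−d₁²/2} = 0.235402
ν = S·φ(d₁)·√T = 53.241211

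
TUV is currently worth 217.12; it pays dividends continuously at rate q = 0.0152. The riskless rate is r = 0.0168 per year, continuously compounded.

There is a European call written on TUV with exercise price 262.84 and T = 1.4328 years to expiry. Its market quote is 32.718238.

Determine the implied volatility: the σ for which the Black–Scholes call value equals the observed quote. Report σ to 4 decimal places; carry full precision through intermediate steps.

sigma = 0.4703

At σ = 0.4703 the Black–Scholes value reproduces the quote:
σ√T = 0.4703·√1.4328 = 0.562947
d₁ = (ln(S/K) + (r−q+σ²/2)T) / (σ√T) = (ln(217.12/262.84) + (0.0168−0.0152+0.4703²/2)·1.4328) / 0.562947 = (-0.191095 + 0.160747) / 0.562947 = -0.053909
d₂ = d₁ − σ√T = -0.053909 − 0.562947 = -0.616856
e^{−rT} = 0.976216
e^{−qT} = 0.978457
N(d₁) = 0.478504,  N(d₂) = 0.268665
V = S·e^{−qT}·N(d₁) − K·e^{−rT}·N(d₂) = 101.654574 − 68.936336 = 32.718238 (the quoted price), and the Black–Scholes price is strictly increasing in σ, so σ is unique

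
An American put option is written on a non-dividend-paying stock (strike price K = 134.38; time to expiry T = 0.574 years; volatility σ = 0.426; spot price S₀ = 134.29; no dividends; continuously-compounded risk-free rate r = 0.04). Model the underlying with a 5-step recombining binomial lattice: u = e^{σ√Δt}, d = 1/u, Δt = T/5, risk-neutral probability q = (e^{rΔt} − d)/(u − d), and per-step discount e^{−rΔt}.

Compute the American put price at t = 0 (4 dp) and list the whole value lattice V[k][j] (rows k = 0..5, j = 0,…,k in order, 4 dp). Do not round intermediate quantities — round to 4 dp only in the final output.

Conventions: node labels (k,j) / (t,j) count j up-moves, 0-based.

price = 16.7244
tree:
16.7244
24.6505 8.2936
34.9751 13.6959 2.5176
47.2860 21.9666 4.8625 0.0000
58.9919 33.7625 9.3916 0.0000 0.0000
69.1244 47.2860 18.1392 0.0000 0.0000 0.0000

Δt=0.11480, u=1.15527, d=0.86560, q=0.47987, disc=e^(-rΔt)=0.99542
k=5 terminal: V=max(K-S,0) → 69.1244 47.2860 18.1392 0.0000 0.0000 0.0000
k=4: j=0 S=75.3881 intr=58.9919 cont=58.3762 V=58.9919[EX]; j=1 S=100.6175 intr=33.7625 cont=33.1469 V=33.7625[EX]; j=2 S=134.2900 intr=0.0900 cont=9.3916 V=9.3916[hold]; j=3 S=179.2314 intr=0.0000 cont=0.0000 V=0.0000[hold]; j=4 S=239.2128 intr=0.0000 cont=0.0000 V=0.0000[hold]
k=3: j=0 S=87.0940 intr=47.2860 cont=46.6704 V=47.2860[EX]; j=1 S=116.2408 intr=18.1392 cont=21.9666 V=21.9666[hold]; j=2 S=155.1418 intr=0.0000 cont=4.8625 V=4.8625[hold]; j=3 S=207.0614 intr=0.0000 cont=0.0000 V=0.0000[hold]
k=2: j=0 S=100.6175 intr=33.7625 cont=34.9751 V=34.9751[hold]; j=1 S=134.2900 intr=0.0900 cont=13.6959 V=13.6959[hold]; j=2 S=179.2314 intr=0.0000 cont=2.5176 V=2.5176[hold]
k=1: j=0 S=116.2408 intr=18.1392 cont=24.6505 V=24.6505[hold]; j=1 S=155.1418 intr=0.0000 cont=8.2936 V=8.2936[hold]
k=0: j=0 S=134.2900 intr=0.0900 cont=16.7244 V=16.7244[hold]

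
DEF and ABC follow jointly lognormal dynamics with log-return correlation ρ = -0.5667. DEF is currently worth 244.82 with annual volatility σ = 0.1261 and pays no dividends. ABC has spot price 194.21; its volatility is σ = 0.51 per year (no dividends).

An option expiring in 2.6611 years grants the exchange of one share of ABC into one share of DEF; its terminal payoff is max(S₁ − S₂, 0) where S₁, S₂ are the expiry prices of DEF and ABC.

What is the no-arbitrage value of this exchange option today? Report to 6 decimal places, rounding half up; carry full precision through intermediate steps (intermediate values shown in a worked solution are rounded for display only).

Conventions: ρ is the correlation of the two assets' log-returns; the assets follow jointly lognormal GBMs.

exchange price = 108.681030

σ_eff = √(σ₁² + σ₂² − 2ρσ₁σ₂) = √(0.1261² + 0.51² − 2·-0.5667·0.1261·0.51) = 0.590670
d₁ = (ln(S₁/S₂) + (q₂ − q₁ + σ_eff²/2)T) / (σ_eff√T) = (ln(244.82/194.21) + (0.0 − 0.0 + 0.174446)·2.6611) / 0.963553 = 0.722120
d₂ = d₁ − σ_eff√T = 0.722120 − 0.963553 = -0.241434
N(d₁) = 0.764889,  N(d₂) = 0.404610
V = S₁·e^{−q₁T}·N(d₁) − S₂·e^{−q₂T}·N(d₂) = 187.260247 − 78.579217 = 108.681030
Key observation: no risk-free rate is needed — with the second asset as numeraire the exchange option is a call on the ratio S₁/S₂, and r cancels out of the value.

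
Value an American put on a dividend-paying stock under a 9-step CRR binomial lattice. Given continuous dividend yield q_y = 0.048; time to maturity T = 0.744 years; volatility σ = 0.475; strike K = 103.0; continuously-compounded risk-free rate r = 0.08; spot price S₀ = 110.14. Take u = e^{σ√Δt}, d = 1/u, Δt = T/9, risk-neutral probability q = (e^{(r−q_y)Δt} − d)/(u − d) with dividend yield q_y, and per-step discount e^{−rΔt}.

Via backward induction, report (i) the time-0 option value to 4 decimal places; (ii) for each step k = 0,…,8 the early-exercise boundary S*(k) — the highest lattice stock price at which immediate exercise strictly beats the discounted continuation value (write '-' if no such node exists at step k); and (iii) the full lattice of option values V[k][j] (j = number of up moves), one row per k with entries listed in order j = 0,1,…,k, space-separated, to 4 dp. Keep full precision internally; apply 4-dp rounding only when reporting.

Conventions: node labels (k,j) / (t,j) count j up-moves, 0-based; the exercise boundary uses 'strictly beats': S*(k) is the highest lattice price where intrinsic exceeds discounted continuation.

price = 12.8690
boundary = - - - - 63.7818 55.6397 63.7818 73.1154 83.8148
tree:
12.8690
17.7565 7.6590
23.8561 11.2781 3.7750
31.1022 16.1986 6.0097 1.3635
39.2182 22.5866 9.3805 2.3765 0.2656
47.3603 30.3977 14.2884 4.0994 0.5097 0.0000
54.4630 39.2182 21.0955 6.9816 0.9784 0.0000 0.0000
60.6591 47.3603 29.8846 11.6980 1.8781 0.0000 0.0000 0.0000
66.0641 54.4630 39.2182 19.1852 3.6051 0.0000 0.0000 0.0000 0.0000
70.7792 60.6591 47.3603 29.8846 6.9200 0.0000 0.0000 0.0000 0.0000 0.0000

Δt=0.08267, u=1.14634, d=0.87234, q=0.47558, disc=e^(-rΔt)=0.99341
k=9 terminal: V=max(K-S,0) → 70.7792 60.6591 47.3603 29.8846 6.9200 0.0000 0.0000 0.0000 0.0000 0.0000
k=8: j=0 S=36.9359 intr=66.0641 cont=65.5315 V=66.0641[EX]; j=1 S=48.5370 intr=54.4630 cont=53.9763 V=54.4630[EX]; j=2 S=63.7818 intr=39.2182 cont=38.7919 V=39.2182[EX]; j=3 S=83.8148 intr=19.1852 cont=18.8382 V=19.1852[EX]; j=4 S=110.1400 intr=0.0000 cont=3.6051 V=3.6051[hold]; j=5 S=144.7336 intr=0.0000 cont=0.0000 V=0.0000[hold]; j=6 S=190.1925 intr=0.0000 cont=0.0000 V=0.0000[hold]; j=7 S=249.9295 intr=0.0000 cont=0.0000 V=0.0000[hold]; j=8 S=328.4291 intr=0.0000 cont=0.0000 V=0.0000[hold]  S*(8)=83.8148
k=7: j=0 S=42.3409 intr=60.6591 cont=60.1478 V=60.6591[EX]; j=1 S=55.6397 intr=47.3603 cont=46.9017 V=47.3603[EX]; j=2 S=73.1154 intr=29.8846 cont=29.4952 V=29.8846[EX]; j=3 S=96.0800 intr=6.9200 cont=11.6980 V=11.6980[hold]; j=4 S=126.2575 intr=0.0000 cont=1.8781 V=1.8781[hold]; j=5 S=165.9133 intr=0.0000 cont=0.0000 V=0.0000[hold]; j=6 S=218.0246 intr=0.0000 cont=0.0000 V=0.0000[hold]; j=7 S=286.5033 intr=0.0000 cont=0.0000 V=0.0000[hold]  S*(7)=73.1154
k=6: j=0 S=48.5370 intr=54.4630 cont=53.9763 V=54.4630[EX]; j=1 S=63.7818 intr=39.2182 cont=38.7919 V=39.2182[EX]; j=2 S=83.8148 intr=19.1852 cont=21.0955 V=21.0955[hold]; j=3 S=110.1400 intr=0.0000 cont=6.9816 V=6.9816[hold]; j=4 S=144.7336 intr=0.0000 cont=0.9784 V=0.9784[hold]; j=5 S=190.1925 intr=0.0000 cont=0.0000 V=0.0000[hold]; j=6 S=249.9295 intr=0.0000 cont=0.0000 V=0.0000[hold]  S*(6)=63.7818
k=5: j=0 S=55.6397 intr=47.3603 cont=46.9017 V=47.3603[EX]; j=1 S=73.1154 intr=29.8846 cont=30.3977 V=30.3977[hold]; j=2 S=96.0800 intr=6.9200 cont=14.2884 V=14.2884[hold]; j=3 S=126.2575 intr=0.0000 cont=4.0994 V=4.0994[hold]; j=4 S=165.9133 intr=0.0000 cont=0.5097 V=0.5097[hold]; j=5 S=218.0246 intr=0.0000 cont=0.0000 V=0.0000[hold]  S*(5)=55.6397
k=4: j=0 S=63.7818 intr=39.2182 cont=39.0343 V=39.2182[EX]; j=1 S=83.8148 intr=19.1852 cont=22.5866 V=22.5866[hold]; j=2 S=110.1400 intr=0.0000 cont=9.3805 V=9.3805[hold]; j=3 S=144.7336 intr=0.0000 cont=2.3765 V=2.3765[hold]; j=4 S=190.1925 intr=0.0000 cont=0.2656 V=0.2656[hold]  S*(4)=63.7818
k=3: j=0 S=73.1154 intr=29.8846 cont=31.1022 V=31.1022[hold]; j=1 S=96.0800 intr=6.9200 cont=16.1986 V=16.1986[hold]; j=2 S=126.2575 intr=0.0000 cont=6.0097 V=6.0097[hold]; j=3 S=165.9133 intr=0.0000 cont=1.3635 V=1.3635[hold]  S*(3)=-
k=2: j=0 S=83.8148 intr=19.1852 cont=23.8561 V=23.8561[hold]; j=1 S=110.1400 intr=0.0000 cont=11.2781 V=11.2781[hold]; j=2 S=144.7336 intr=0.0000 cont=3.7750 V=3.7750[hold]  S*(2)=-
k=1: j=0 S=96.0800 intr=6.9200 cont=17.7565 V=17.7565[hold]; j=1 S=126.2575 intr=0.0000 cont=7.6590 V=7.6590[hold]  S*(1)=-
k=0: j=0 S=110.1400 intr=0.0000 cont=12.8690 V=12.8690[hold]  S*(0)=-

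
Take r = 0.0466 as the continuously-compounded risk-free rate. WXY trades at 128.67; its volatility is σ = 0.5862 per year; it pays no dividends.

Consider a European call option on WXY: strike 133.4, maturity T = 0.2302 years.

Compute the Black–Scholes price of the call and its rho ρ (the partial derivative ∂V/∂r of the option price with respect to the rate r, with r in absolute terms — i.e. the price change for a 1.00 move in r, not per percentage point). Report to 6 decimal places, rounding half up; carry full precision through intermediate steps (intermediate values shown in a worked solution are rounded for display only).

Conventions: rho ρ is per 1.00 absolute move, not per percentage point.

σ√T = 0.5862·√0.2302 = 0.281254
d₁ = (ln(S/K) + (r+σ²/2)T) / (σ√T) = (ln(128.67/133.4) + (0.0466+0.5862²/2)·0.2302) / 0.281254 = (-0.036101 + 0.050279) / 0.281254 = 0.050410
d₂ = d₁ − σ√T = 0.050410 − 0.281254 = -0.230844
e^{−rT} = 0.989330
N(d₁) = 0.520102,  N(d₂) = 0.408718
Call price V = S·N(d₁) − K·e^{−rT}·N(d₂) = 66.921551 − 53.941235 = 12.980316
ρ = K·T·e^{−rT}·N(d₂) = 12.417272

price = 12.980316
ρ = 12.417272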